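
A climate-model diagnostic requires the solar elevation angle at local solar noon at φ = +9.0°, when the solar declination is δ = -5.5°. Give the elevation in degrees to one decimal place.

75.5°

At local noon the hour angle is zero, so the zenith angle equals |φ − δ| = |+9.0° − (-5.500°)| = 14.500°.
Elevation = 90° − 14.500° = 75.5°.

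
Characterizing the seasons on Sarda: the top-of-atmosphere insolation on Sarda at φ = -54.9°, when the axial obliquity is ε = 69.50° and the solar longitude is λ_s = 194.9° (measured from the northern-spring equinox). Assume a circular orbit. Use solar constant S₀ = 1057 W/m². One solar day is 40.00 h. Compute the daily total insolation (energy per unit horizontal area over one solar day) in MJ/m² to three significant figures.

Solar declination: sin δ = sin ε · sin λ_s = sin 69.50° × sin 194.9° = -0.24085, so δ = -13.937°.
cos H₀ = −tan(-54.9°) tan(-13.937°) = -0.3531, H₀ = 1.9317 rad.
Bracket: H₀ sin φ sin δ + cos φ cos δ sin H₀ = 1.9317×-0.81815×-0.24085 + 0.57501×0.97056×0.93559 = 0.380644 + 0.522136 = 0.902780.
Q̄ = (S₀/π) × [bracket] = (1057/π) × 0.902780 = 303.74 W/m².
Daily total = Q̄ × 40.00 h × 3600 s/h = 303.74 × 40.00 × 3600 / 10⁶ = 43.74 MJ/m².

43.7 MJ/m²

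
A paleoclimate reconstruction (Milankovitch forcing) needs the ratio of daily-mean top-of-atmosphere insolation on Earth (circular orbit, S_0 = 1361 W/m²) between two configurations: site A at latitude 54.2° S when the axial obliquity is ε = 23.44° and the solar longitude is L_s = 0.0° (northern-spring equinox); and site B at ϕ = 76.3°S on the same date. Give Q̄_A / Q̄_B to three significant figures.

— Configuration A (ϕ=-54.2°):
Solar declination: sin δ = sin ε · sin L_s = sin 23.44° × sin 0.0° = 0.00000, so δ = +0.000°.
cos h₀ = −tan(-54.2°) tan(+0.000°) = 0.0000, h₀ = 1.5708 rad.
Bracket: h₀ sin ϕ sin δ + cos ϕ cos δ sin h₀ = 1.5708×-0.81106×0.00000 + 0.58496×1.00000×1.00000 = -0.000000 + 0.584960 = 0.584960.
Q̄ = (S_0/π) × [bracket] = (1361/π) × 0.584960 = 253.42 W/m².
— Configuration B (ϕ=-76.3°):
cos h₀ = −tan(-76.3°) tan(+0.000°) = 0.0000, h₀ = 1.5708 rad.
Bracket: h₀ sin ϕ sin δ + cos ϕ cos δ sin h₀ = 1.5708×-0.97155×0.00000 + 0.23684×1.00000×1.00000 = -0.000000 + 0.236840 = 0.236840.
Q̄ = (S_0/π) × [bracket] = (1361/π) × 0.236840 = 102.60 W/m².
Ratio Q̄_A / Q̄_B = 253.42 / 102.60 = 2.470.

Q̄_A / Q̄_B ≈ 2.47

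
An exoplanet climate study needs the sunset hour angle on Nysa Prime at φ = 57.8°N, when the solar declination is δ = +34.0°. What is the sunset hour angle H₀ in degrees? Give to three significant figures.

Sunrise equation: cos H₀ = −tan φ · tan δ = -1.0711 ≤ −1, so the host star never sets (polar day) and H₀ = π.

H₀ = 180°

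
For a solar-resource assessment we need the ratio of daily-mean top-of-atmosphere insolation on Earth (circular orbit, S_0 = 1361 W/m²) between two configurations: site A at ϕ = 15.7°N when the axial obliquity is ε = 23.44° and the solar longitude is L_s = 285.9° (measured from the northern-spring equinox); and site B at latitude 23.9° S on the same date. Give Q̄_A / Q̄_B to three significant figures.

— Configuration A (ϕ=+15.7°):
Solar declination: sin δ = sin ε · sin L_s = sin 23.44° × sin 285.9° = -0.38257, so δ = -22.493°.
cos h₀ = −tan(+15.7°) tan(-22.493°) = 0.1164, h₀ = 1.4541 rad.
Bracket: h₀ sin ϕ sin δ + cos ϕ cos δ sin h₀ = 1.4541×0.27060×-0.38257 + 0.96269×0.92393×0.99320 = -0.150533 + 0.883410 = 0.732877.
Q̄ = (S_0/π) × [bracket] = (1361/π) × 0.732877 = 317.50 W/m².
— Configuration B (ϕ=-23.9°):
cos h₀ = −tan(-23.9°) tan(-22.493°) = -0.1835, h₀ = 1.7553 rad.
Bracket: h₀ sin ϕ sin δ + cos ϕ cos δ sin h₀ = 1.7553×-0.40514×-0.38257 + 0.91425×0.92393×0.98302 = 0.272062 + 0.830360 = 1.102422.
Q̄ = (S_0/π) × [bracket] = (1361/π) × 1.102422 = 477.59 W/m².
Ratio Q̄_A / Q̄_B = 317.50 / 477.59 = 0.6648.

Q̄_A / Q̄_B ≈ 0.665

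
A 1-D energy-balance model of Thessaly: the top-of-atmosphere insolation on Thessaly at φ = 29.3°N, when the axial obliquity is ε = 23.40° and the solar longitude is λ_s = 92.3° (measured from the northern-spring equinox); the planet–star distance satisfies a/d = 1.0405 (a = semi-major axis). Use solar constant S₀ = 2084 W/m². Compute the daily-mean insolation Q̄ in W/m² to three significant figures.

Q̄ ≈ 811 W/m²

Solar declination: sin δ = sin ε · sin λ_s = sin 23.40° × sin 92.3° = 0.39683, so δ = +23.380°.
cos H₀ = −tan(+29.3°) tan(+23.380°) = -0.2426, H₀ = 1.8159 rad.
Bracket: H₀ sin φ sin δ + cos φ cos δ sin H₀ = 1.8159×0.48938×0.39683 + 0.87207×0.91789×0.97012 = 0.352649 + 0.776546 = 1.129195.
Inverse-square distance factor (a/d)² = 1.0405² = 1.082640.
Q̄ = (S₀/π) × 1.082640 × [bracket] = (2084/π) × 1.082640 × 1.129195 = 811.0 W/m².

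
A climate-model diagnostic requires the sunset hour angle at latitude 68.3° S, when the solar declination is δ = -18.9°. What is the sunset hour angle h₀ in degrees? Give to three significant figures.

h₀ = 149°

cos h₀ = −tan ϕ · tan δ = −tan(-68.3°) × tan(-18.900°) = -0.8604, so h₀ = 2.6068 rad = 149.36°.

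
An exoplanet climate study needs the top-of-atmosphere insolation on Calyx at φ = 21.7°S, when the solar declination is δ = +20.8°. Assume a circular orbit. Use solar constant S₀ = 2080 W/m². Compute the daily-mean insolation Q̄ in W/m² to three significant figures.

Q̄ ≈ 445 W/m²

cos H₀ = −tan(-21.7°) tan(+20.800°) = 0.1512, H₀ = 1.4190 rad.
Bracket: H₀ sin φ sin δ + cos φ cos δ sin H₀ = 1.4190×-0.36975×0.35511 + 0.92913×0.93483×0.98851 = -0.186317 + 0.858599 = 0.672282.
Q̄ = (S₀/π) × [bracket] = (2080/π) × 0.672282 = 445.1 W/m².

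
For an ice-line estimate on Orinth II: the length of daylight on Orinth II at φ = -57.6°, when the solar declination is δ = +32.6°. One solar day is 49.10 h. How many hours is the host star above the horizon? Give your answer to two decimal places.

0.00 h

cos H₀ = −tan φ · tan δ = 1.0077 ≥ 1, so the host star never rises (polar night) and H₀ = 0.
Daylight = 2H₀/(2π) × 49.10 h = (0.0000/π) × 49.10 = 0.00 h.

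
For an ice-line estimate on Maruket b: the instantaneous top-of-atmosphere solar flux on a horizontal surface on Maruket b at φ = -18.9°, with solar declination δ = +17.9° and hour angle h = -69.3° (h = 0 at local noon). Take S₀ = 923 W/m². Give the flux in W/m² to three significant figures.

202 W/m²

cos θ_z = sin φ sin δ + cos φ cos δ cos h = -0.099558 + 0.318230 = 0.218672.
Flux = S₀ · cos θ_z = 923 × 0.218672 = 201.8 W/m².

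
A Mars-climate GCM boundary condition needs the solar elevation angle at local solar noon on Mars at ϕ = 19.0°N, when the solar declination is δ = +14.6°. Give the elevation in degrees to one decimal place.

At local noon the hour angle is zero, so the zenith angle equals |ϕ − δ| = |+19.0° − (+14.600°)| = 4.400°.
Elevation = 90° − 4.400° = 85.6°.

85.6°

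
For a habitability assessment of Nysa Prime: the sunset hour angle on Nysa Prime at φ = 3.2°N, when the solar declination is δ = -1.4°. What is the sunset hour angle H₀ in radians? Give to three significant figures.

H₀ = 1.57 rad

cos H₀ = −tan φ · tan δ = −tan(+3.2°) × tan(-1.400°) = 0.0014, so H₀ = 1.5694 rad = 89.92°.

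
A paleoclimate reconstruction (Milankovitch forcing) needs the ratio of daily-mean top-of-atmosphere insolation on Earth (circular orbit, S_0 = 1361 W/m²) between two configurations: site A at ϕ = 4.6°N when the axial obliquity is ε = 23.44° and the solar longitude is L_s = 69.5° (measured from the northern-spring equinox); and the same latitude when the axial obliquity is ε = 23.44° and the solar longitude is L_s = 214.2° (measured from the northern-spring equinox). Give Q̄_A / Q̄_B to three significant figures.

— Configuration A (ϕ=+4.6°):
Solar declination: sin δ = sin ε · sin L_s = sin 23.44° × sin 69.5° = 0.37260, so δ = +21.876°.
cos h₀ = −tan(+4.6°) tan(+21.876°) = -0.0323, h₀ = 1.6031 rad.
Bracket: h₀ sin ϕ sin δ + cos ϕ cos δ sin h₀ = 1.6031×0.08020×0.37260 + 0.99678×0.92799×0.99948 = 0.047905 + 0.924521 = 0.972426.
Q̄ = (S_0/π) × [bracket] = (1361/π) × 0.972426 = 421.27 W/m².
— Configuration B (ϕ=+4.6°):
Solar declination: sin δ = sin ε · sin L_s = sin 23.44° × sin 214.2° = -0.22359, so δ = -12.920°.
cos h₀ = −tan(+4.6°) tan(-12.920°) = 0.0185, h₀ = 1.5523 rad.
Bracket: h₀ sin ϕ sin δ + cos ϕ cos δ sin h₀ = 1.5523×0.08020×-0.22359 + 0.99678×0.97468×0.99983 = -0.027836 + 0.971376 = 0.943540.
Q̄ = (S_0/π) × [bracket] = (1361/π) × 0.943540 = 408.76 W/m².
Ratio Q̄_A / Q̄_B = 421.27 / 408.76 = 1.031.

Q̄_A / Q̄_B ≈ 1.03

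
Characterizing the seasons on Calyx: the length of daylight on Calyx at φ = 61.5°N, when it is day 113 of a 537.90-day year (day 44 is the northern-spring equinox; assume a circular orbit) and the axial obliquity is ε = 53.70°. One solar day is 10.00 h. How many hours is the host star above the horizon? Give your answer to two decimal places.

Solar longitude: λ_s = 360° × (113 − 44)/537.90 = 46.180°.
sin δ = sin 53.70° × sin 46.180° = 0.58149, so δ = +35.555°.
Sunrise equation: cos H₀ = −tan φ · tan δ = -1.3164 ≤ −1, so the host star never sets (polar day) and H₀ = π.
Daylight = 2H₀/(2π) × 10.00 h = (3.1416/π) × 10.00 = 10.00 h.

10.00 h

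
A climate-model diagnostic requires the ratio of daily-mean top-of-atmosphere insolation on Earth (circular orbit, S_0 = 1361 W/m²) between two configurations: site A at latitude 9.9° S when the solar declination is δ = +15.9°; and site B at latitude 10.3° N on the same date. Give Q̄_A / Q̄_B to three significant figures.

— Configuration A (ϕ=-9.9°):
cos h₀ = −tan(-9.9°) tan(+15.900°) = 0.0497, h₀ = 1.5211 rad.
Bracket: h₀ sin ϕ sin δ + cos ϕ cos δ sin h₀ = 1.5211×-0.17193×0.27396 + 0.98511×0.96174×0.99876 = -0.071647 + 0.946245 = 0.874598.
Q̄ = (S_0/π) × [bracket] = (1361/π) × 0.874598 = 378.89 W/m².
— Configuration B (ϕ=+10.3°):
cos h₀ = −tan(+10.3°) tan(+15.900°) = -0.0518, h₀ = 1.6226 rad.
Bracket: h₀ sin ϕ sin δ + cos ϕ cos δ sin h₀ = 1.6226×0.17880×0.27396 + 0.98389×0.96174×0.99866 = 0.079482 + 0.944978 = 1.024460.
Q̄ = (S_0/π) × [bracket] = (1361/π) × 1.024460 = 443.82 W/m².
Ratio Q̄_A / Q̄_B = 378.89 / 443.82 = 0.8537.

Q̄_A / Q̄_B ≈ 0.854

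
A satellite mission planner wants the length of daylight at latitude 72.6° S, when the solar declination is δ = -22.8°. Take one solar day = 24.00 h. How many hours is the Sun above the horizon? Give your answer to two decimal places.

Sunrise equation: cos h₀ = −tan ϕ · tan δ = -1.3414 ≤ −1, so the Sun never sets (polar day) and h₀ = π.
Daylight = 2h₀/(2π) × 24.00 h = (3.1416/π) × 24.00 = 24.00 h.

24.00 h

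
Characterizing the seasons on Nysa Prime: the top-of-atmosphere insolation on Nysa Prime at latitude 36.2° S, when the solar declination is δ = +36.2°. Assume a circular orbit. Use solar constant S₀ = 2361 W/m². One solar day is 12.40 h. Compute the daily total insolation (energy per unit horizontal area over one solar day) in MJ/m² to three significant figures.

cos H₀ = −tan(-36.2°) tan(+36.200°) = 0.5357, H₀ = 1.0055 rad.
Bracket: H₀ sin φ sin δ + cos φ cos δ sin H₀ = 1.0055×-0.59061×0.59061 + 0.80696×0.80696×0.84443 = -0.350739 + 0.549880 = 0.199141.
Q̄ = (S₀/π) × [bracket] = (2361/π) × 0.199141 = 149.66 W/m².
Daily total = Q̄ × 12.40 h × 3600 s/h = 149.66 × 12.40 × 3600 / 10⁶ = 6.681 MJ/m².

6.68 MJ/m²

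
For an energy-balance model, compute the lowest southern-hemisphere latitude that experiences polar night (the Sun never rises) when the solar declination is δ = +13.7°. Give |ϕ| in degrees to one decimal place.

|ϕ| = 76.3°

Polar night requires cos h₀ = −tan ϕ tan δ ≥ 1, i.e. tan ϕ tan δ ≤ −1.
The boundary is |tan ϕ| · |tan δ| = 1, so |ϕ| = 90° − |δ| = 90° − 13.7° = 76.3° in the southern hemisphere.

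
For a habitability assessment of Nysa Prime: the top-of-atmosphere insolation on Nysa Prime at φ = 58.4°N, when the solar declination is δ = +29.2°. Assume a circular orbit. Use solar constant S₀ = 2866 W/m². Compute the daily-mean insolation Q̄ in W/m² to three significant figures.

Q̄ ≈ 1.20e+03 W/m²

cos H₀ = −tan(+58.4°) tan(+29.200°) = -0.9084, H₀ = 2.7104 rad.
Bracket: H₀ sin φ sin δ + cos φ cos δ sin H₀ = 2.7104×0.85173×0.48786 + 0.52399×0.87292×0.41800 = 1.126239 + 0.191194 = 1.317433.
Q̄ = (S₀/π) × [bracket] = (2866/π) × 1.317433 = 1202 W/m².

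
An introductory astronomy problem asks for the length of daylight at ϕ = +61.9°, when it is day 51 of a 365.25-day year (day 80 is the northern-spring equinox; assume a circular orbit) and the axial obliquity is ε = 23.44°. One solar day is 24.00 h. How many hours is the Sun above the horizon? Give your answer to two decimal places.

9.16 h

Solar longitude: L_s = 360° × (51 − 80)/365.25 = -28.583°, i.e. -28.583° + 360° = 331.417°.
sin δ = sin 23.44° × sin 331.417° = -0.19032, so δ = -10.971°.
cos h₀ = −tan ϕ · tan δ = −tan(+61.9°) × tan(-10.971°) = 0.3631, so h₀ = 1.1992 rad = 68.71°.
Daylight = 2h₀/(2π) × 24.00 h = (1.1992/π) × 24.00 = 9.16 h.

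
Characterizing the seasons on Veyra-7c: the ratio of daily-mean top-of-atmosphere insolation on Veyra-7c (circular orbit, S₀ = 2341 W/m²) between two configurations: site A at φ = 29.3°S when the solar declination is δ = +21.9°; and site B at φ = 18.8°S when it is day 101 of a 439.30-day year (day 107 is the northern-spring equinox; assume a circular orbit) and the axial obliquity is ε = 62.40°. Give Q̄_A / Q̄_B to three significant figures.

Q̄_A / Q̄_B ≈ 0.553

— Configuration A (φ=-29.3°):
cos H₀ = −tan(-29.3°) tan(+21.900°) = 0.2256, H₀ = 1.3432 rad.
Bracket: H₀ sin φ sin δ + cos φ cos δ sin H₀ = 1.3432×-0.48938×0.37299 + 0.87207×0.92784×0.97422 = -0.245179 + 0.788282 = 0.543103.
Q̄ = (S₀/π) × [bracket] = (2341/π) × 0.543103 = 404.70 W/m².
— Configuration B (φ=-18.8°):
Solar longitude: λ_s = 360° × (101 − 107)/439.30 = -4.917°, i.e. -4.917° + 360° = 355.083°.
sin δ = sin 62.40° × sin 355.083° = -0.07596, so δ = -4.356°.
cos H₀ = −tan(-18.8°) tan(-4.356°) = -0.0259, H₀ = 1.5967 rad.
Bracket: H₀ sin φ sin δ + cos φ cos δ sin H₀ = 1.5967×-0.32227×-0.07596 + 0.94665×0.99711×0.99966 = 0.039087 + 0.943593 = 0.982680.
Q̄ = (S₀/π) × [bracket] = (2341/π) × 0.982680 = 732.26 W/m².
Ratio Q̄_A / Q̄_B = 404.70 / 732.26 = 0.5527.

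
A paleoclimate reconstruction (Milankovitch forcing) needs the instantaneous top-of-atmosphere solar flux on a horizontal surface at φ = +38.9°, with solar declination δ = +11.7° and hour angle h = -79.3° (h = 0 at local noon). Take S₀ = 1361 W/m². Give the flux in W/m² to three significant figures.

cos θ_z = sin φ sin δ + cos φ cos δ cos h = 0.127343 + 0.141492 = 0.268835.
Flux = S₀ · cos θ_z = 1361 × 0.268835 = 365.9 W/m².

366 W/m²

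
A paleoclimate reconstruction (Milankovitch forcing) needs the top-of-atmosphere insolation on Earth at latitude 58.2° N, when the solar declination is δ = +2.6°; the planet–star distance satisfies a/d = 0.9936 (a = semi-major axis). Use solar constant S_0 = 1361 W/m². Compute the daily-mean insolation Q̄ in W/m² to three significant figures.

cos h₀ = −tan(+58.2°) tan(+2.600°) = -0.0732, h₀ = 1.6441 rad.
Bracket: h₀ sin ϕ sin δ + cos ϕ cos δ sin h₀ = 1.6441×0.84989×0.04536 + 0.52696×0.99897×0.99731 = 0.063382 + 0.525001 = 0.588383.
Inverse-square distance factor (a/d)² = 0.9936² = 0.987241.
Q̄ = (S_0/π) × 0.987241 × [bracket] = (1361/π) × 0.987241 × 0.588383 = 251.6 W/m².

Q̄ ≈ 252 W/m²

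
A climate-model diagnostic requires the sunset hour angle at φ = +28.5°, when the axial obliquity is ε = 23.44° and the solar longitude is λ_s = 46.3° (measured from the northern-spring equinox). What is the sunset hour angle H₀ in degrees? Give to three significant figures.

H₀ = 99.4°

Solar declination: sin δ = sin ε · sin λ_s = sin 23.44° × sin 46.3° = 0.28759, so δ = +16.714°.
cos H₀ = −tan φ · tan δ = −tan(+28.5°) × tan(+16.714°) = -0.1630, so H₀ = 1.7346 rad = 99.38°.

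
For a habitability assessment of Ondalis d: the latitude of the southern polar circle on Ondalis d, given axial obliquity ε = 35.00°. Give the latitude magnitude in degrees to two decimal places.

55.00°

The polar circle is the lowest latitude that experiences at least one full rotation of continuous darkness at the northern-summer solstice; it lies at |ϕ| = 90° − ε = 90° − 35.00° = 55.00°.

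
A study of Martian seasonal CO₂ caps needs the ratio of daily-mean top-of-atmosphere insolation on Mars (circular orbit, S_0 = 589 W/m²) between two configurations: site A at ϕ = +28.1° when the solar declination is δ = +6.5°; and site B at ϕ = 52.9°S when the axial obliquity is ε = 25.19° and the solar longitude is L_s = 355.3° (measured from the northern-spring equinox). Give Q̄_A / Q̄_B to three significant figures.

— Configuration A (ϕ=+28.1°):
cos h₀ = −tan(+28.1°) tan(+6.500°) = -0.0608, h₀ = 1.6317 rad.
Bracket: h₀ sin ϕ sin δ + cos ϕ cos δ sin h₀ = 1.6317×0.47101×0.11320 + 0.88213×0.99357×0.99815 = 0.087000 + 0.874836 = 0.961836.
Q̄ = (S_0/π) × [bracket] = (589/π) × 0.961836 = 180.33 W/m².
— Configuration B (ϕ=-52.9°):
Solar declination: sin δ = sin ε · sin L_s = sin 25.19° × sin 355.3° = -0.03487, so δ = -1.999°.
cos h₀ = −tan(-52.9°) tan(-1.999°) = -0.0461, h₀ = 1.6170 rad.
Bracket: h₀ sin ϕ sin δ + cos ϕ cos δ sin h₀ = 1.6170×-0.79758×-0.03487 + 0.60321×0.99939×0.99893 = 0.044971 + 0.602197 = 0.647168.
Q̄ = (S_0/π) × [bracket] = (589/π) × 0.647168 = 121.33 W/m².
Ratio Q̄_A / Q̄_B = 180.33 / 121.33 = 1.486.

Q̄_A / Q̄_B ≈ 1.49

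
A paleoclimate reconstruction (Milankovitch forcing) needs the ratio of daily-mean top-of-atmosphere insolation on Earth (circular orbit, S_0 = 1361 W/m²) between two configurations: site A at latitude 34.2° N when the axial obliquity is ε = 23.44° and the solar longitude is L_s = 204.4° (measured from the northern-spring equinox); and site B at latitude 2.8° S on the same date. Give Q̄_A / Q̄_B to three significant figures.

Q̄_A / Q̄_B ≈ 0.677

— Configuration A (ϕ=+34.2°):
Solar declination: sin δ = sin ε · sin L_s = sin 23.44° × sin 204.4° = -0.16433, so δ = -9.458°.
cos h₀ = −tan(+34.2°) tan(-9.458°) = 0.1132, h₀ = 1.4573 rad.
Bracket: h₀ sin ϕ sin δ + cos ϕ cos δ sin h₀ = 1.4573×0.56208×-0.16433 + 0.82708×0.98641×0.99357 = -0.134606 + 0.810594 = 0.675988.
Q̄ = (S_0/π) × [bracket] = (1361/π) × 0.675988 = 292.85 W/m².
— Configuration B (ϕ=-2.8°):
cos h₀ = −tan(-2.8°) tan(-9.458°) = -0.0081, h₀ = 1.5789 rad.
Bracket: h₀ sin ϕ sin δ + cos ϕ cos δ sin h₀ = 1.5789×-0.04885×-0.16433 + 0.99881×0.98641×0.99997 = 0.012675 + 0.985207 = 0.997882.
Q̄ = (S_0/π) × [bracket] = (1361/π) × 0.997882 = 432.30 W/m².
Ratio Q̄_A / Q̄_B = 292.85 / 432.30 = 0.6774.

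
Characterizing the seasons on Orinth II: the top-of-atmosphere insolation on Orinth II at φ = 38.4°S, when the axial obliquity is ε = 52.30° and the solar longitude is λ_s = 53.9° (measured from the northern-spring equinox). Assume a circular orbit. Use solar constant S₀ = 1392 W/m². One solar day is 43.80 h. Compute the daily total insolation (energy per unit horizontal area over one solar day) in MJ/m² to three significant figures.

8.05 MJ/m²

Solar declination: sin δ = sin ε · sin λ_s = sin 52.30° × sin 53.9° = 0.63930, so δ = +39.740°.
cos H₀ = −tan(-38.4°) tan(+39.740°) = 0.6589, H₀ = 0.8514 rad.
Bracket: H₀ sin φ sin δ + cos φ cos δ sin H₀ = 0.8514×-0.62115×0.63930 + 0.78369×0.76896×0.75219 = -0.338092 + 0.453289 = 0.115197.
Q̄ = (S₀/π) × [bracket] = (1392/π) × 0.115197 = 51.042 W/m².
Daily total = Q̄ × 43.80 h × 3600 s/h = 51.042 × 43.80 × 3600 / 10⁶ = 8.048 MJ/m².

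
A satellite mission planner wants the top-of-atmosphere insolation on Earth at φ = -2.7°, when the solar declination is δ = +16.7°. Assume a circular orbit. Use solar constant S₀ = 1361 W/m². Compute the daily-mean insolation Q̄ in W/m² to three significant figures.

cos H₀ = −tan(-2.7°) tan(+16.700°) = 0.0141, H₀ = 1.5566 rad.
Bracket: H₀ sin φ sin δ + cos φ cos δ sin H₀ = 1.5566×-0.04711×0.28736 + 0.99889×0.95782×0.99990 = -0.021073 + 0.956661 = 0.935588.
Q̄ = (S₀/π) × [bracket] = (1361/π) × 0.935588 = 405.3 W/m².

Q̄ ≈ 405 W/m²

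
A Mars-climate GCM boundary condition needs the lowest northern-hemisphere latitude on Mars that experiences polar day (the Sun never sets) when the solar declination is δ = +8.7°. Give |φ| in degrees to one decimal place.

|φ| = 81.3°

Polar day requires cos H₀ = −tan φ tan δ ≤ −1, i.e. tan φ tan δ ≥ 1.
The boundary is |tan φ| · |tan δ| = 1, so |φ| = 90° − |δ| = 90° − 8.7° = 81.3° in the northern hemisphere.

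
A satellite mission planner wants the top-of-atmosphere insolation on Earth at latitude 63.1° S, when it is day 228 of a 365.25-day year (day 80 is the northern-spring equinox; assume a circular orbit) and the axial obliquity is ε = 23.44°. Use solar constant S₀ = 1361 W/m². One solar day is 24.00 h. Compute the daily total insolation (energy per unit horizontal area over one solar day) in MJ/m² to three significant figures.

Solar longitude: λ_s = 360° × (228 − 80)/365.25 = 145.873°.
sin δ = sin 23.44° × sin 145.873° = 0.22317, so δ = +12.895°.
cos H₀ = −tan(-63.1°) tan(+12.895°) = 0.4513, H₀ = 1.1026 rad.
Bracket: H₀ sin φ sin δ + cos φ cos δ sin H₀ = 1.1026×-0.89180×0.22317 + 0.45243×0.97478×0.89238 = -0.219443 + 0.393557 = 0.174114.
Q̄ = (S₀/π) × [bracket] = (1361/π) × 0.174114 = 75.430 W/m².
Daily total = Q̄ × 24.00 h × 3600 s/h = 75.430 × 24.00 × 3600 / 10⁶ = 6.517 MJ/m².

6.52 MJ/m²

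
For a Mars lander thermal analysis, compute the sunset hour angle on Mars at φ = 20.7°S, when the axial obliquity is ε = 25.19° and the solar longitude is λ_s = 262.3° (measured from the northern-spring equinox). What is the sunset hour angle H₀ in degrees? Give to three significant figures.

Solar declination: sin δ = sin ε · sin λ_s = sin 25.19° × sin 262.3° = -0.42178, so δ = -24.947°.
cos H₀ = −tan φ · tan δ = −tan(-20.7°) × tan(-24.947°) = -0.1758, so H₀ = 1.7475 rad = 100.12°.

H₀ = 100°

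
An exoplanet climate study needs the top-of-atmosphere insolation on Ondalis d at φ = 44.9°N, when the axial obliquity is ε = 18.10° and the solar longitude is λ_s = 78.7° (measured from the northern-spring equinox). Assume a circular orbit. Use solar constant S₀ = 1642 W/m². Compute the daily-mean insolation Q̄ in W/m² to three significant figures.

Q̄ ≈ 547 W/m²

Solar declination: sin δ = sin ε · sin λ_s = sin 18.10° × sin 78.7° = 0.30465, so δ = +17.737°.
cos H₀ = −tan(+44.9°) tan(+17.737°) = -0.3187, H₀ = 1.8952 rad.
Bracket: H₀ sin φ sin δ + cos φ cos δ sin H₀ = 1.8952×0.70587×0.30465 + 0.70834×0.95246×0.94784 = 0.407550 + 0.639475 = 1.047025.
Q̄ = (S₀/π) × [bracket] = (1642/π) × 1.047025 = 547.2 W/m².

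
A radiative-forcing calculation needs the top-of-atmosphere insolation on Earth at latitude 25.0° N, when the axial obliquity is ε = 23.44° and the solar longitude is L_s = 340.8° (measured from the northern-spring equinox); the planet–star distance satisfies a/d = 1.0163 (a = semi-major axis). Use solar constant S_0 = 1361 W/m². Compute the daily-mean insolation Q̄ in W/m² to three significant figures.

Q̄ ≈ 364 W/m²

Solar declination: sin δ = sin ε · sin L_s = sin 23.44° × sin 340.8° = -0.13082, so δ = -7.517°.
cos h₀ = −tan(+25.0°) tan(-7.517°) = 0.0615, h₀ = 1.5092 rad.
Bracket: h₀ sin ϕ sin δ + cos ϕ cos δ sin h₀ = 1.5092×0.42262×-0.13082 + 0.90631×0.99141×0.99811 = -0.083439 + 0.896827 = 0.813388.
Inverse-square distance factor (a/d)² = 1.0163² = 1.032866.
Q̄ = (S_0/π) × 1.032866 × [bracket] = (1361/π) × 1.032866 × 0.813388 = 364.0 W/m².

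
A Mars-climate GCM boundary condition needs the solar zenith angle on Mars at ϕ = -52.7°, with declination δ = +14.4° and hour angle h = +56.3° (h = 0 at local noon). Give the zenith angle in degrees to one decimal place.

θ_z = 82.7°

cos θ_z = sin ϕ sin δ + cos ϕ cos δ cos h = -0.197826 + 0.325666 = 0.127840.
θ_z = arccos(0.127840) = 82.7°.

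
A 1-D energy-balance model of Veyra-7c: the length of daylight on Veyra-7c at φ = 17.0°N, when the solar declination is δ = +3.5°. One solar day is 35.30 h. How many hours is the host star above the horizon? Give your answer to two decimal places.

cos H₀ = −tan φ · tan δ = −tan(+17.0°) × tan(+3.500°) = -0.0187, so H₀ = 1.5895 rad = 91.07°.
Daylight = 2H₀/(2π) × 35.30 h = (1.5895/π) × 35.30 = 17.86 h.

17.86 h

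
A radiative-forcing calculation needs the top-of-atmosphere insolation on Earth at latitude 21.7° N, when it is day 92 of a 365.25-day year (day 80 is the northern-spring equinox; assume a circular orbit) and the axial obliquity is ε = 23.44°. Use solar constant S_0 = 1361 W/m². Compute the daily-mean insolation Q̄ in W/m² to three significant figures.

Q̄ ≈ 422 W/m²

Solar longitude: L_s = 360° × (92 − 80)/365.25 = 11.828°.
sin δ = sin 23.44° × sin 11.828° = 0.08153, so δ = +4.677°.
cos h₀ = −tan(+21.7°) tan(+4.677°) = -0.0326, h₀ = 1.6034 rad.
Bracket: h₀ sin ϕ sin δ + cos ϕ cos δ sin h₀ = 1.6034×0.36975×0.08153 + 0.92913×0.99667×0.99947 = 0.048336 + 0.925545 = 0.973881.
Q̄ = (S_0/π) × [bracket] = (1361/π) × 0.973881 = 421.9 W/m².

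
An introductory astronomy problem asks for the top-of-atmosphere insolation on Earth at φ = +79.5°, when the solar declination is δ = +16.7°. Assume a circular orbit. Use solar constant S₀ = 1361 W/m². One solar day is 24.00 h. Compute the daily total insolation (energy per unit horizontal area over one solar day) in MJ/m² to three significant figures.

cos H₀ = −tan(+79.5°) tan(+16.700°) = -1.6187 ≤ −1 ⇒ polar day, H₀ = π.
Bracket: H₀ sin φ sin δ + cos φ cos δ sin H₀ = 3.1416×0.98325×0.28736 + 0.18224×0.95782×0.00000 = 0.887649 + 0.000000 = 0.887649.
Q̄ = (S₀/π) × [bracket] = (1361/π) × 0.887649 = 384.55 W/m².
Daily total = Q̄ × 24.00 h × 3600 s/h = 384.55 × 24.00 × 3600 / 10⁶ = 33.23 MJ/m².

33.2 MJ/m²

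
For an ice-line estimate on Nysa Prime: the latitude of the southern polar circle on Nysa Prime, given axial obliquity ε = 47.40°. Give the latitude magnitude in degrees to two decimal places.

42.60°

The polar circle is the lowest latitude that experiences at least one full rotation of continuous darkness at the northern-summer solstice; it lies at |ϕ| = 90° − ε = 90° − 47.40° = 42.60°.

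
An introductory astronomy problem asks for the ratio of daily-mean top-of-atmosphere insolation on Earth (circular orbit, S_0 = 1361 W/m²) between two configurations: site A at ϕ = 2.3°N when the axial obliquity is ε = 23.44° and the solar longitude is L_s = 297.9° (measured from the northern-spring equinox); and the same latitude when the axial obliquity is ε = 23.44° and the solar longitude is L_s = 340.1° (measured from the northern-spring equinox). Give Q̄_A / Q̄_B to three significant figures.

— Configuration A (ϕ=+2.3°):
Solar declination: sin δ = sin ε · sin L_s = sin 23.44° × sin 297.9° = -0.35155, so δ = -20.582°.
cos h₀ = −tan(+2.3°) tan(-20.582°) = 0.0151, h₀ = 1.5557 rad.
Bracket: h₀ sin ϕ sin δ + cos ϕ cos δ sin h₀ = 1.5557×0.04013×-0.35155 + 0.99919×0.93617×0.99989 = -0.021947 + 0.935309 = 0.913362.
Q̄ = (S_0/π) × [bracket] = (1361/π) × 0.913362 = 395.69 W/m².
— Configuration B (ϕ=+2.3°):
Solar declination: sin δ = sin ε · sin L_s = sin 23.44° × sin 340.1° = -0.13540, so δ = -7.782°.
cos h₀ = −tan(+2.3°) tan(-7.782°) = 0.0055, h₀ = 1.5653 rad.
Bracket: h₀ sin ϕ sin δ + cos ϕ cos δ sin h₀ = 1.5653×0.04013×-0.13540 + 0.99919×0.99079×0.99998 = -0.008505 + 0.989968 = 0.981463.
Q̄ = (S_0/π) × [bracket] = (1361/π) × 0.981463 = 425.19 W/m².
Ratio Q̄_A / Q̄_B = 395.69 / 425.19 = 0.9306.

Q̄_A / Q̄_B ≈ 0.931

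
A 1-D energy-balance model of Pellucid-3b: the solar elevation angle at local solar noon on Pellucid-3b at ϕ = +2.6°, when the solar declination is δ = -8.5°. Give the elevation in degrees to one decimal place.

At local noon the hour angle is zero, so the zenith angle equals |ϕ − δ| = |+2.6° − (-8.500°)| = 11.100°.
Elevation = 90° − 11.100° = 78.9°.

78.9°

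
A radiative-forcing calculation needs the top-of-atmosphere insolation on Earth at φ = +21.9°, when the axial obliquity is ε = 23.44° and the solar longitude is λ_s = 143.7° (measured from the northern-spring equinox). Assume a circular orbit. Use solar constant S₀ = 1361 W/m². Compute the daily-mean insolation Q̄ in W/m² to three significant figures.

Q̄ ≈ 452 W/m²

Solar declination: sin δ = sin ε · sin λ_s = sin 23.44° × sin 143.7° = 0.23550, so δ = +13.621°.
cos H₀ = −tan(+21.9°) tan(+13.621°) = -0.0974, H₀ = 1.6684 rad.
Bracket: H₀ sin φ sin δ + cos φ cos δ sin H₀ = 1.6684×0.37299×0.23550 + 0.92784×0.97188×0.99524 = 0.146551 + 0.897457 = 1.044008.
Q̄ = (S₀/π) × [bracket] = (1361/π) × 1.044008 = 452.3 W/m².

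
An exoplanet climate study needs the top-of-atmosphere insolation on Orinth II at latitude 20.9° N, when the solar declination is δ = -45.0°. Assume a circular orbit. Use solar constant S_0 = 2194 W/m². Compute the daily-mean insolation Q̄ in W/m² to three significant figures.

cos h₀ = −tan(+20.9°) tan(-45.000°) = 0.3819, h₀ = 1.1790 rad.
Bracket: h₀ sin ϕ sin δ + cos ϕ cos δ sin h₀ = 1.1790×0.35674×-0.70711 + 0.93420×0.70711×0.92422 = -0.297408 + 0.610523 = 0.313115.
Q̄ = (S_0/π) × [bracket] = (2194/π) × 0.313115 = 218.7 W/m².

Q̄ ≈ 219 W/m²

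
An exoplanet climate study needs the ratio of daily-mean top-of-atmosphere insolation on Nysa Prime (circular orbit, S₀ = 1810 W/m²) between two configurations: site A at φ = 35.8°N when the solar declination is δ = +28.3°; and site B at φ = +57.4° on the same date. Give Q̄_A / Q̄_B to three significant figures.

Q̄_A / Q̄_B ≈ 0.939

— Configuration A (φ=+35.8°):
cos H₀ = −tan(+35.8°) tan(+28.300°) = -0.3883, H₀ = 1.9696 rad.
Bracket: H₀ sin φ sin δ + cos φ cos δ sin H₀ = 1.9696×0.58496×0.47409 + 0.81106×0.88048×0.92152 = 0.546217 + 0.658078 = 1.204295.
Q̄ = (S₀/π) × [bracket] = (1810/π) × 1.204295 = 693.84 W/m².
— Configuration B (φ=+57.4°):
cos H₀ = −tan(+57.4°) tan(+28.300°) = -0.8419, H₀ = 2.5717 rad.
Bracket: H₀ sin φ sin δ + cos φ cos δ sin H₀ = 2.5717×0.84245×0.47409 + 0.53877×0.88048×0.53957 = 1.027130 + 0.255959 = 1.283089.
Q̄ = (S₀/π) × [bracket] = (1810/π) × 1.283089 = 739.24 W/m².
Ratio Q̄_A / Q̄_B = 693.84 / 739.24 = 0.9386.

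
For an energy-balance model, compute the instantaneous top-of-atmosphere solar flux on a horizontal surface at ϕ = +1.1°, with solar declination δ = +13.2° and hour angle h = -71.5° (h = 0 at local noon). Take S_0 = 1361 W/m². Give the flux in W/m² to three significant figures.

cos θ_z = sin ϕ sin δ + cos ϕ cos δ cos h = 0.004384 + 0.308864 = 0.313248.
Flux = S_0 · cos θ_z = 1361 × 0.313248 = 426.3 W/m².

426 W/m²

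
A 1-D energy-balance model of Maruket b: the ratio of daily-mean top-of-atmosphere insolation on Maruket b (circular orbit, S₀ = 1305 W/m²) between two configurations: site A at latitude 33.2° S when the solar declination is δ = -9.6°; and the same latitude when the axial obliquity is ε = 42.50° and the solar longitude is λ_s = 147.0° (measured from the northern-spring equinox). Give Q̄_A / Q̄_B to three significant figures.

— Configuration A (φ=-33.2°):
cos H₀ = −tan(-33.2°) tan(-9.600°) = -0.1107, H₀ = 1.6817 rad.
Bracket: H₀ sin φ sin δ + cos φ cos δ sin H₀ = 1.6817×-0.54756×-0.16677 + 0.83676×0.98600×0.99386 = 0.153567 + 0.819980 = 0.973547.
Q̄ = (S₀/π) × [bracket] = (1305/π) × 0.973547 = 404.41 W/m².
— Configuration B (φ=-33.2°):
Solar declination: sin δ = sin ε · sin λ_s = sin 42.50° × sin 147.0° = 0.36795, so δ = +21.589°.
cos H₀ = −tan(-33.2°) tan(+21.589°) = 0.2589, H₀ = 1.3089 rad.
Bracket: H₀ sin φ sin δ + cos φ cos δ sin H₀ = 1.3089×-0.54756×0.36795 + 0.83676×0.92984×0.96589 = -0.263710 + 0.751514 = 0.487804.
Q̄ = (S₀/π) × [bracket] = (1305/π) × 0.487804 = 202.63 W/m².
Ratio Q̄_A / Q̄_B = 404.41 / 202.63 = 1.996.

Q̄_A / Q̄_B ≈ 2.00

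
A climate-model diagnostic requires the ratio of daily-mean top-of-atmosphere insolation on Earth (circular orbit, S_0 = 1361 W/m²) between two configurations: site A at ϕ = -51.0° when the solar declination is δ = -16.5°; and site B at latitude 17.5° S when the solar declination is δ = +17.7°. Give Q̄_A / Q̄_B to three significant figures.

— Configuration A (ϕ=-51.0°):
cos h₀ = −tan(-51.0°) tan(-16.500°) = -0.3658, h₀ = 1.9453 rad.
Bracket: h₀ sin ϕ sin δ + cos ϕ cos δ sin h₀ = 1.9453×-0.77715×-0.28402 + 0.62932×0.95882×0.93070 = 0.429379 + 0.561589 = 0.990968.
Q̄ = (S_0/π) × [bracket] = (1361/π) × 0.990968 = 429.31 W/m².
— Configuration B (ϕ=-17.5°):
cos h₀ = −tan(-17.5°) tan(+17.700°) = 0.1006, h₀ = 1.4700 rad.
Bracket: h₀ sin ϕ sin δ + cos ϕ cos δ sin h₀ = 1.4700×-0.30071×0.30403 + 0.95372×0.95266×0.99492 = -0.134395 + 0.903955 = 0.769560.
Q̄ = (S_0/π) × [bracket] = (1361/π) × 0.769560 = 333.39 W/m².
Ratio Q̄_A / Q̄_B = 429.31 / 333.39 = 1.288.

Q̄_A / Q̄_B ≈ 1.29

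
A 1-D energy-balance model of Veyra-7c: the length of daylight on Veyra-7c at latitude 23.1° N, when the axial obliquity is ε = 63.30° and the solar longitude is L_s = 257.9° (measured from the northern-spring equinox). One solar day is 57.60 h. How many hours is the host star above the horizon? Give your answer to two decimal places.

12.82 h

Solar declination: sin δ = sin ε · sin L_s = sin 63.30° × sin 257.9° = -0.87352, so δ = -60.871°.
cos h₀ = −tan ϕ · tan δ = −tan(+23.1°) × tan(-60.871°) = 0.7654, so h₀ = 0.6991 rad = 40.06°.
Daylight = 2h₀/(2π) × 57.60 h = (0.6991/π) × 57.60 = 12.82 h.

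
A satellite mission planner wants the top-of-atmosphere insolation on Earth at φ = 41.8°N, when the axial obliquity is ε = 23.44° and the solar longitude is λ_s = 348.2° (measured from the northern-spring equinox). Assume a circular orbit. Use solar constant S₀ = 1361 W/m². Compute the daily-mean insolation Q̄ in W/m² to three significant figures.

Q̄ ≈ 286 W/m²

Solar declination: sin δ = sin ε · sin λ_s = sin 23.44° × sin 348.2° = -0.08135, so δ = -4.666°.
cos H₀ = −tan(+41.8°) tan(-4.666°) = 0.0730, H₀ = 1.4978 rad.
Bracket: H₀ sin φ sin δ + cos φ cos δ sin H₀ = 1.4978×0.66653×-0.08135 + 0.74548×0.99669×0.99733 = -0.081214 + 0.741029 = 0.659815.
Q̄ = (S₀/π) × [bracket] = (1361/π) × 0.659815 = 285.8 W/m².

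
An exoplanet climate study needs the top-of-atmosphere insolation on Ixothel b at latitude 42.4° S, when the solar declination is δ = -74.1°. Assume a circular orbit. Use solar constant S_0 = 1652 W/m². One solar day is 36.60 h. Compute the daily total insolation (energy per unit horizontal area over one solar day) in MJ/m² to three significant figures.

cos h₀ = −tan(-42.4°) tan(-74.100°) = -3.2056 ≤ −1 ⇒ polar day, h₀ = π.
Bracket: h₀ sin ϕ sin δ + cos ϕ cos δ sin h₀ = 3.1416×-0.67430×-0.96174 + 0.73846×0.27396×0.00000 = 2.037332 + 0.000000 = 2.037332.
Q̄ = (S_0/π) × [bracket] = (1652/π) × 2.037332 = 1071.3 W/m².
Daily total = Q̄ × 36.60 h × 3600 s/h = 1071.3 × 36.60 × 3600 / 10⁶ = 141.2 MJ/m².

141 MJ/m²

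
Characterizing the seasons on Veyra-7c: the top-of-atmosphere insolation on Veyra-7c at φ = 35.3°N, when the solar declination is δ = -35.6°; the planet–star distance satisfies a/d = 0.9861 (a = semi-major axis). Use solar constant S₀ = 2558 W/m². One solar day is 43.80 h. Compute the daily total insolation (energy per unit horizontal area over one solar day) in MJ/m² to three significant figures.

27.8 MJ/m²

cos H₀ = −tan(+35.3°) tan(-35.600°) = 0.5069, H₀ = 1.0392 rad.
Bracket: H₀ sin φ sin δ + cos φ cos δ sin H₀ = 1.0392×0.57786×-0.58212 + 0.81614×0.81310×0.86200 = -0.349570 + 0.572026 = 0.222456.
Inverse-square distance factor (a/d)² = 0.9861² = 0.972393.
Q̄ = (S₀/π) × 0.972393 × [bracket] = (2558/π) × 0.972393 × 0.222456 = 176.13 W/m².
Daily total = Q̄ × 43.80 h × 3600 s/h = 176.13 × 43.80 × 3600 / 10⁶ = 27.77 MJ/m².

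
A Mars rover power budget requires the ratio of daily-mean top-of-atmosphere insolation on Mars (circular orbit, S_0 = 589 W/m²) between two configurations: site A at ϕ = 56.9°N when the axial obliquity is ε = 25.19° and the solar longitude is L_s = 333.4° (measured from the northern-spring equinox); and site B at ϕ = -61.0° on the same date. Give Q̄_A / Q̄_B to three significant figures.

Q̄_A / Q̄_B ≈ 0.403

— Configuration A (ϕ=+56.9°):
Solar declination: sin δ = sin ε · sin L_s = sin 25.19° × sin 333.4° = -0.19058, so δ = -10.986°.
cos h₀ = −tan(+56.9°) tan(-10.986°) = 0.2978, h₀ = 1.2684 rad.
Bracket: h₀ sin ϕ sin δ + cos ϕ cos δ sin h₀ = 1.2684×0.83772×-0.19058 + 0.54610×0.98167×0.95463 = -0.202503 + 0.511768 = 0.309265.
Q̄ = (S_0/π) × [bracket] = (589/π) × 0.309265 = 57.982 W/m².
— Configuration B (ϕ=-61.0°):
cos h₀ = −tan(-61.0°) tan(-10.986°) = -0.3502, h₀ = 1.9286 rad.
Bracket: h₀ sin ϕ sin δ + cos ϕ cos δ sin h₀ = 1.9286×-0.87462×-0.19058 + 0.48481×0.98167×0.93666 = 0.321469 + 0.445778 = 0.767247.
Q̄ = (S_0/π) × [bracket] = (589/π) × 0.767247 = 143.85 W/m².
Ratio Q̄_A / Q̄_B = 57.982 / 143.85 = 0.4031.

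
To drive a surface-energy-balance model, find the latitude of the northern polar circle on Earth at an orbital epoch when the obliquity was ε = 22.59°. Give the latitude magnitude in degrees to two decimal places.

67.41°

The polar circle is the lowest latitude that experiences at least one full rotation of continuous daylight at the northern-summer solstice; it lies at |ϕ| = 90° − ε = 90° − 22.59° = 67.41°.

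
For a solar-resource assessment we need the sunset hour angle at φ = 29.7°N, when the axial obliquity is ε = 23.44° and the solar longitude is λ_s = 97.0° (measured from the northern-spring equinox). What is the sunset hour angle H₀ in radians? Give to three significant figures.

Solar declination: sin δ = sin ε · sin λ_s = sin 23.44° × sin 97.0° = 0.39482, so δ = +23.255°.
cos H₀ = −tan φ · tan δ = −tan(+29.7°) × tan(+23.255°) = -0.2451, so H₀ = 1.8184 rad = 104.19°.

H₀ = 1.82 rad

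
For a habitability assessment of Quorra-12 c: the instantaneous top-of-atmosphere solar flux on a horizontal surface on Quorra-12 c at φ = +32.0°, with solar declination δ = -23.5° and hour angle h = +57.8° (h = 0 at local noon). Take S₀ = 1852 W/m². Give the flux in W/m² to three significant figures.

376 W/m²

cos θ_z = sin φ sin δ + cos φ cos δ cos h = -0.211305 + 0.414424 = 0.203119.
Flux = S₀ · cos θ_z = 1852 × 0.203119 = 376.2 W/m².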